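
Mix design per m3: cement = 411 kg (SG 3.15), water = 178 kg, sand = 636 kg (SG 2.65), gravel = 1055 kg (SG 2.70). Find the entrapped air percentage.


Vol cement = 411 / (3.15 * 1000) = 0.130476 m3
Vol water = 178 / 1000 = 0.178 m3
Vol sand = 636 / (2.65 * 1000) = 0.24 m3
Vol gravel = 1055 / (2.70 * 1000) = 0.390741 m3
Total solid + water volume = 0.939217 m3
Air = (1 - 0.939217) * 100 = 6.08%

6.08


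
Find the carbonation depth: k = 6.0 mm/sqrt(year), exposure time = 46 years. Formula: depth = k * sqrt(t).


depth = k * sqrt(t)
= 6.0 * sqrt(46)
= 40.69 mm

40.69


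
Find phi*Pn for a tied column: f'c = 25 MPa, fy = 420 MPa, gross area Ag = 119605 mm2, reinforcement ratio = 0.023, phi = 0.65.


Ast = rho * Ag = 0.023 * 119605 = 2750.915 mm2
phi*Pn = 0.65 * 0.80 * (0.85 * 25 * (119605 - 2750.915) + 420 * 2750.915) / 1000
= 1892.04 kN

1892.04


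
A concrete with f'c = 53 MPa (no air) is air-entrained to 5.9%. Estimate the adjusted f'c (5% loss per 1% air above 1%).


Strength loss = (5.9 - 1) * 5 = 24.5%
f'c = 53 * (1 - 24.5/100)
= 40.02 MPa

40.02


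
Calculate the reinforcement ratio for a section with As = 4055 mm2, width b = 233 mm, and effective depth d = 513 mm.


rho = As / (b * d)
= 4055 / (233 * 513)
= 0.0339

0.0339


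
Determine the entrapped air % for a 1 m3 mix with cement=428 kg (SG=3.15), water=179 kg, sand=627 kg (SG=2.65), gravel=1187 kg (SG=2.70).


Vol cement = 428 / (3.15 * 1000) = 0.135873 m3
Vol water = 179 / 1000 = 0.179 m3
Vol sand = 627 / (2.65 * 1000) = 0.236604 m3
Vol gravel = 1187 / (2.70 * 1000) = 0.43963 m3
Total solid + water volume = 0.991106 m3
Air = (1 - 0.991106) * 100 = 0.89%

0.89


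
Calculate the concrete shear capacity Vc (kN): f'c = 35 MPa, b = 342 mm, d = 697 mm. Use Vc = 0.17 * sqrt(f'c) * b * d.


Vc = 0.17 * sqrt(35) * 342 * 697 / 1000
= 239.74 kN

239.74


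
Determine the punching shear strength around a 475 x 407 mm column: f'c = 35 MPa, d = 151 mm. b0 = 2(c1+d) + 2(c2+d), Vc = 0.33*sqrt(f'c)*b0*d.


b0 = 2*(475 + 151) + 2*(407 + 151) = 2368 mm
Vc = 0.33 * sqrt(35) * 2368 * 151 / 1000
= 698.08 kN

698.08


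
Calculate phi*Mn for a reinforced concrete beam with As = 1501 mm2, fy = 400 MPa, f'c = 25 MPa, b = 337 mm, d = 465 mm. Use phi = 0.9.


a = As * fy / (0.85 * f'c * b)
= 1501 * 400 / (0.85 * 25 * 337)
= 83.8401 mm
Mn = As * fy * (d - a/2) / 10^6
= 254.0172 kN-m
phi*Mn = 0.9 * 254.0172 = 228.62 kN-m

228.62


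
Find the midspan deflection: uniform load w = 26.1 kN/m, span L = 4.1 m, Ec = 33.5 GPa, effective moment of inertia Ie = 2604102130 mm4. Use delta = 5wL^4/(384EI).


Convert: L = 4.1 m = 4100 mm, Ec = 33.5 GPa = 33500 MPa
delta = 5 * 26.1 * 4100^4 / (384 * 33500 * 2604102130)
= 1.1 mm

1.1


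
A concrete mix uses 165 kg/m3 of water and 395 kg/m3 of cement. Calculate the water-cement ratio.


w/c = water / cement
w/c = 165 / 395 = 0.418

0.418


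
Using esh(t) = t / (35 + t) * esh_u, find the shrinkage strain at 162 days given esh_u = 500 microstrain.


esh(162) = 162 / (35 + 162) * 500
= 162 / 197 * 500
= 411.2 microstrain

411.2


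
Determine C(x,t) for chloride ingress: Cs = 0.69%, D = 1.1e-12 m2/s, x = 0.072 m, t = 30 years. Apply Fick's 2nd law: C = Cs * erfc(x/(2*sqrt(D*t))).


t_seconds = 30 * 365.25 * 24 * 3600 = 946728000.0 s
arg = 0.072 / (2 * sqrt(1.1e-12 * 946728000.0))
= 1.1156
erfc(1.1156) = 0.1146
C = 0.69 * 0.1146 = 0.0791%

0.0791


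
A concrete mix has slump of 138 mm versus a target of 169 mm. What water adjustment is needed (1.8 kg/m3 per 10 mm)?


Difference = 169 - 138 = 31 mm
Water adjustment = 31 * 1.8 / 10 = 5.6 kg/m3

5.6


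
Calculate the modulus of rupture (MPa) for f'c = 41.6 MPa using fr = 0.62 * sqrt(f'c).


fr = 0.62 * sqrt(41.6)
= 3.999 MPa

3.999


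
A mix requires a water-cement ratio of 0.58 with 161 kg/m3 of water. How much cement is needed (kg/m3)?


Cement = water / (w/c)
= 161 / 0.58
= 277.6 kg/m3

277.6


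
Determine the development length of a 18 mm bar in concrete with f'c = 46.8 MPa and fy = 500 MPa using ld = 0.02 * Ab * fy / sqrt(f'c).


Ab = pi * 18^2 / 4 = 254.469 mm2
ld = 0.02 * 254.469 * 500 / sqrt(46.8)
= 372.0 mm

372.0


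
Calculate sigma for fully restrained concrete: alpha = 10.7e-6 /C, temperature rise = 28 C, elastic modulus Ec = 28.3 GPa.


sigma = alpha * dT * Ec
= 10.7e-6 * 28 * 28.3 * 1000
= 8.479 MPa

8.479


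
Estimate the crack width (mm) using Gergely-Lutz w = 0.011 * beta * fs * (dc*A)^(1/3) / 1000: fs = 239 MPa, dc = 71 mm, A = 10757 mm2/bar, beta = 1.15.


w = 0.011 * beta * fs * (dc * A)^(1/3) / 1000
= 0.011 * 1.15 * 239 * (71 * 10757)^(1/3) / 1000
= 0.276 mm

0.276


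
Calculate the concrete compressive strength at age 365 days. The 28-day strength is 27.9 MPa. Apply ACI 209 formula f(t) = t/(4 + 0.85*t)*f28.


f(365) = 365 / (4 + 0.85 * 365) * 27.9
= 365 / 314.25 * 27.9
= 32.41 MPa

32.41


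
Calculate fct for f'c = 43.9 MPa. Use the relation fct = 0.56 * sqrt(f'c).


fct = 0.56 * sqrt(43.9)
= 0.56 * 6.626
= 3.71 MPa

3.71


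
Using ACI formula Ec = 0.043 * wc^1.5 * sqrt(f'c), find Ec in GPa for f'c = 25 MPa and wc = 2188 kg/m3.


Ec = 0.043 * 2188^1.5 * sqrt(25) / 1000
= 22.0 GPa

22.0


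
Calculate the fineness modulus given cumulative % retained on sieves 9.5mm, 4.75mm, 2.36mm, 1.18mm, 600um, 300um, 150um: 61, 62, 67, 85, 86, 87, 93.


FM = sum(cumulative % retained) / 100
= 541 / 100
= 5.41

5.41


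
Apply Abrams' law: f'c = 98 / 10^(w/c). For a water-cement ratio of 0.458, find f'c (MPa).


f'c = 98 / 10^0.458
= 98 / 2.871
= 34.14 MPa

34.14


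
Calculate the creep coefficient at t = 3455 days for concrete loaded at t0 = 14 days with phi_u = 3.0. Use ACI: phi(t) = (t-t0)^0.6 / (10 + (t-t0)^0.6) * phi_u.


dt = 3455 - 14 = 3441
phi = 3441^0.6 / (10 + 3441^0.6) * 3.0
= 2.789

2.789


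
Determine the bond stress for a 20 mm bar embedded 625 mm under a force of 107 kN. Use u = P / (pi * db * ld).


u = P / (pi * db * ld)
= 107 * 1000 / (pi * 20 * 625)
= 2.725 MPa

2.725


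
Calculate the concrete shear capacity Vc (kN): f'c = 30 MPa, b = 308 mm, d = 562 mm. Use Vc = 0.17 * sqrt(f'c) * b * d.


Vc = 0.17 * sqrt(30) * 308 * 562 / 1000
= 161.17 kN

161.17


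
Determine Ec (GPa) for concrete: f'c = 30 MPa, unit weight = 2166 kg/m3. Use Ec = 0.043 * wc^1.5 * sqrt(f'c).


Ec = 0.043 * 2166^1.5 * sqrt(30) / 1000
= 23.74 GPa

23.74


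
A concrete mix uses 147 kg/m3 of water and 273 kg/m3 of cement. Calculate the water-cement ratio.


w/c = water / cement
w/c = 147 / 273 = 0.538

0.538


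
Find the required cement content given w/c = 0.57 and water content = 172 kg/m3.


Cement = water / (w/c)
= 172 / 0.57
= 301.8 kg/m3

301.8


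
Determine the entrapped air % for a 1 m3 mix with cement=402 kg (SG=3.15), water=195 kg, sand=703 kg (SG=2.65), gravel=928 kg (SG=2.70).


Vol cement = 402 / (3.15 * 1000) = 0.127619 m3
Vol water = 195 / 1000 = 0.195 m3
Vol sand = 703 / (2.65 * 1000) = 0.265283 m3
Vol gravel = 928 / (2.70 * 1000) = 0.343704 m3
Total solid + water volume = 0.931606 m3
Air = (1 - 0.931606) * 100 = 6.84%

6.84


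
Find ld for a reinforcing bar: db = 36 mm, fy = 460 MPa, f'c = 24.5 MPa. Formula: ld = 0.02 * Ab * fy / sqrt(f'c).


Ab = pi * 36^2 / 4 = 1017.876 mm2
ld = 0.02 * 1017.876 * 460 / sqrt(24.5)
= 1891.9 mm

1891.9


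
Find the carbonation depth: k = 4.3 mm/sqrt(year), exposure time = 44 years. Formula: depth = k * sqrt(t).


depth = k * sqrt(t)
= 4.3 * sqrt(44)
= 28.52 mm

28.52


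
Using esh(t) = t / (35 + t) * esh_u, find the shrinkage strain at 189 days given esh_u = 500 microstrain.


esh(189) = 189 / (35 + 189) * 500
= 189 / 224 * 500
= 421.9 microstrain

421.9


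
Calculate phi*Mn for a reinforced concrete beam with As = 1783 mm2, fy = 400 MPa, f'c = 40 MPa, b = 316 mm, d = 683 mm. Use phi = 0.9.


a = As * fy / (0.85 * f'c * b)
= 1783 * 400 / (0.85 * 40 * 316)
= 66.3812 mm
Mn = As * fy * (d - a/2) / 10^6
= 463.4441 kN-m
phi*Mn = 0.9 * 463.4441 = 417.1 kN-m

417.1


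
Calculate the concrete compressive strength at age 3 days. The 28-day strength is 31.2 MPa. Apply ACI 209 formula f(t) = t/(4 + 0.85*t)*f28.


f(3) = 3 / (4 + 0.85 * 3) * 31.2
= 3 / 6.55 * 31.2
= 14.29 MPa

14.29


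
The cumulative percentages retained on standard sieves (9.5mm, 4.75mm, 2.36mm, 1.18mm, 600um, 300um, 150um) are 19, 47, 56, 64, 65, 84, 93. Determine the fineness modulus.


FM = sum(cumulative % retained) / 100
= 428 / 100
= 4.28

4.28


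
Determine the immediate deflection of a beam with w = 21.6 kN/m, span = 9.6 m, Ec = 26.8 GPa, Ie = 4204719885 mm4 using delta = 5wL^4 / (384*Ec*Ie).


Convert: L = 9.6 m = 9600 mm, Ec = 26.8 GPa = 26800 MPa
delta = 5 * 21.6 * 9600^4 / (384 * 26800 * 4204719885)
= 21.2 mm

21.2


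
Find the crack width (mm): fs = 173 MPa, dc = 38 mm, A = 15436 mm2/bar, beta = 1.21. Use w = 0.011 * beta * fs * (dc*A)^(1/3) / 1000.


w = 0.011 * beta * fs * (dc * A)^(1/3) / 1000
= 0.011 * 1.21 * 173 * (38 * 15436)^(1/3) / 1000
= 0.193 mm

0.193


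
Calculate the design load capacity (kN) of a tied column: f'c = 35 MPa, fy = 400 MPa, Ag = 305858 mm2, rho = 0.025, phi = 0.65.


Ast = rho * Ag = 0.025 * 305858 = 7646.45 mm2
phi*Pn = 0.65 * 0.80 * (0.85 * 35 * (305858 - 7646.45) + 400 * 7646.45) / 1000
= 6203.79 kN

6203.79


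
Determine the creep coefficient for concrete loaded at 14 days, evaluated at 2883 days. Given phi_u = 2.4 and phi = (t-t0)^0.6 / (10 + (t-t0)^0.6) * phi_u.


dt = 2883 - 14 = 2869
phi = 2869^0.6 / (10 + 2869^0.6) * 2.4
= 2.214

2.214


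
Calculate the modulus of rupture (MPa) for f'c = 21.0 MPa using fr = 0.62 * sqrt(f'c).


fr = 0.62 * sqrt(21.0)
= 2.841 MPa

2.841


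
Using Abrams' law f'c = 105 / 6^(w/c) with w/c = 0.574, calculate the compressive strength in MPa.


f'c = 105 / 6^0.574
= 105 / 2.797
= 37.54 MPa

37.54


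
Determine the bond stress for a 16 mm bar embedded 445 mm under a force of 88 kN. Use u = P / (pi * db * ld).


u = P / (pi * db * ld)
= 88 * 1000 / (pi * 16 * 445)
= 3.934 MPa

3.934


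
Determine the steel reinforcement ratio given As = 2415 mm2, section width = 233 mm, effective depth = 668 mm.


rho = As / (b * d)
= 2415 / (233 * 668)
= 0.0155

0.0155


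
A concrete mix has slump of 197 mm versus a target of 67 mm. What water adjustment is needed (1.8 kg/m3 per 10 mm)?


Difference = 67 - 197 = -130 mm
Water adjustment = -130 * 1.8 / 10 = -23.4 kg/m3

-23.4


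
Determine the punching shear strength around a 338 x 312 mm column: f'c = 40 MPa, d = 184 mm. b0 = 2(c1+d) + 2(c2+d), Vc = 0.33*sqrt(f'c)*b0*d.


b0 = 2*(338 + 184) + 2*(312 + 184) = 2036 mm
Vc = 0.33 * sqrt(40) * 2036 * 184 / 1000
= 781.88 kN

781.88


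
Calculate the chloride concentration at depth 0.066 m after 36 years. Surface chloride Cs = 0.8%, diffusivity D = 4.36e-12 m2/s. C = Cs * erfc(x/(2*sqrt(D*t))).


t_seconds = 36 * 365.25 * 24 * 3600 = 1136073600.0 s
arg = 0.066 / (2 * sqrt(4.36e-12 * 1136073600.0))
= 0.4689
erfc(0.4689) = 0.5073
C = 0.8 * 0.5073 = 0.4058%

0.4058


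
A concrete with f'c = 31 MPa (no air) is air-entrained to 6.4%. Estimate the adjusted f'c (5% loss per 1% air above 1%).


Strength loss = (6.4 - 1) * 5 = 27.0%
f'c = 31 * (1 - 27.0/100)
= 22.63 MPa

22.63


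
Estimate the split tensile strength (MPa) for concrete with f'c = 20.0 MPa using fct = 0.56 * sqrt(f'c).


fct = 0.56 * sqrt(20.0)
= 0.56 * 4.472
= 2.504 MPa

2.504


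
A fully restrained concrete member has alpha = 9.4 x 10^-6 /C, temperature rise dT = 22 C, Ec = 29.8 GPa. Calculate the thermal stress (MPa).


sigma = alpha * dT * Ec
= 9.4e-6 * 22 * 29.8 * 1000
= 6.163 MPa

6.163


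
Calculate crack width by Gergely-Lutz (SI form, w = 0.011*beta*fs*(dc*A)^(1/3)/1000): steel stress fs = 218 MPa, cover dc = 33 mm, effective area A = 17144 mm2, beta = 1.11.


w = 0.011 * beta * fs * (dc * A)^(1/3) / 1000
= 0.011 * 1.11 * 218 * (33 * 17144)^(1/3) / 1000
= 0.22 mm

0.22


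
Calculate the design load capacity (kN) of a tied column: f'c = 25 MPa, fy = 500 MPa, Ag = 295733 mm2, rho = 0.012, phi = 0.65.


Ast = rho * Ag = 0.012 * 295733 = 3548.796 mm2
phi*Pn = 0.65 * 0.80 * (0.85 * 25 * (295733 - 3548.796) + 500 * 3548.796) / 1000
= 4151.32 kN

4151.32


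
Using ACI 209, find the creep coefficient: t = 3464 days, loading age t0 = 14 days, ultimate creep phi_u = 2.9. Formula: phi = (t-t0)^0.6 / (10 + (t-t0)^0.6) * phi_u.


dt = 3464 - 14 = 3450
phi = 3450^0.6 / (10 + 3450^0.6) * 2.9
= 2.697

2.697


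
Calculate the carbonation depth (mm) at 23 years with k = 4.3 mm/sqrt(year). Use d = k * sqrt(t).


depth = k * sqrt(t)
= 4.3 * sqrt(23)
= 20.62 mm

20.62


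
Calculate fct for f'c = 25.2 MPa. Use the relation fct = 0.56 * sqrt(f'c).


fct = 0.56 * sqrt(25.2)
= 0.56 * 5.02
= 2.811 MPa

2.811


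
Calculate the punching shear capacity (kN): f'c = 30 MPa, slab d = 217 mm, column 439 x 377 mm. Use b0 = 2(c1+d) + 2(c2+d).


b0 = 2*(439 + 217) + 2*(377 + 217) = 2500 mm
Vc = 0.33 * sqrt(30) * 2500 * 217 / 1000
= 980.56 kN

980.56


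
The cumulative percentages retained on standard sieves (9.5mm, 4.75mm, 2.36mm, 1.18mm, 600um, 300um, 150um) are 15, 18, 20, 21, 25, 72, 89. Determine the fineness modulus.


FM = sum(cumulative % retained) / 100
= 260 / 100
= 2.6

2.6


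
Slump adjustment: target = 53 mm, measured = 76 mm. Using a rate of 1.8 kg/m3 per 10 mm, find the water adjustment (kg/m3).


Difference = 53 - 76 = -23 mm
Water adjustment = -23 * 1.8 / 10 = -4.1 kg/m3

-4.1


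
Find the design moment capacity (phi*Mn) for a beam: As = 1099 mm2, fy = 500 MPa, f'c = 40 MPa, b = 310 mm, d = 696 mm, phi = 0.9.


a = As * fy / (0.85 * f'c * b)
= 1099 * 500 / (0.85 * 40 * 310)
= 52.1347 mm
Mn = As * fy * (d - a/2) / 10^6
= 368.128 kN-m
phi*Mn = 0.9 * 368.128 = 331.32 kN-m

331.32


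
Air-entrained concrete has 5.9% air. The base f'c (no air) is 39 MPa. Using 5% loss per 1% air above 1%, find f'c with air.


Strength loss = (5.9 - 1) * 5 = 24.5%
f'c = 39 * (1 - 24.5/100)
= 29.45 MPa

29.45


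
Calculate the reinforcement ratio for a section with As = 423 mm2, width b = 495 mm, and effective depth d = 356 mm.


rho = As / (b * d)
= 423 / (495 * 356)
= 0.0024

0.0024


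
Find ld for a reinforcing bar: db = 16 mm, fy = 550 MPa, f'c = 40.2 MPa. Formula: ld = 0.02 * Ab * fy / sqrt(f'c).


Ab = pi * 16^2 / 4 = 201.062 mm2
ld = 0.02 * 201.062 * 550 / sqrt(40.2)
= 348.8 mm

348.8


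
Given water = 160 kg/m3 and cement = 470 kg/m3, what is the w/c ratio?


w/c = water / cement
w/c = 160 / 470 = 0.34

0.34


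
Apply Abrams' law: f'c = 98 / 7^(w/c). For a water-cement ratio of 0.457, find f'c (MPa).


f'c = 98 / 7^0.457
= 98 / 2.433
= 40.27 MPa

40.27


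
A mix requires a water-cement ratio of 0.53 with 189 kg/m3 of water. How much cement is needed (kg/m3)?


Cement = water / (w/c)
= 189 / 0.53
= 356.6 kg/m3

356.6


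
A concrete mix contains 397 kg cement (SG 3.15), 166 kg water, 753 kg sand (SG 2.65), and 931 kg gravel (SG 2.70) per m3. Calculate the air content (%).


Vol cement = 397 / (3.15 * 1000) = 0.126032 m3
Vol water = 166 / 1000 = 0.166 m3
Vol sand = 753 / (2.65 * 1000) = 0.284151 m3
Vol gravel = 931 / (2.70 * 1000) = 0.344815 m3
Total solid + water volume = 0.920998 m3
Air = (1 - 0.920998) * 100 = 7.9%

7.9


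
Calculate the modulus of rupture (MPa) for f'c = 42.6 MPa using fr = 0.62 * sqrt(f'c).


fr = 0.62 * sqrt(42.6)
= 4.047 MPa

4.047


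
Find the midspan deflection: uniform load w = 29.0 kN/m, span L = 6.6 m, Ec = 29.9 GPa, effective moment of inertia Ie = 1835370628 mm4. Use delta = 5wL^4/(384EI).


Convert: L = 6.6 m = 6600 mm, Ec = 29.9 GPa = 29900 MPa
delta = 5 * 29.0 * 6600^4 / (384 * 29900 * 1835370628)
= 13.06 mm

13.06


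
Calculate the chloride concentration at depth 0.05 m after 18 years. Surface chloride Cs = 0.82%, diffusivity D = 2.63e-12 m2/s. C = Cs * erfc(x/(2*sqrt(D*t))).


t_seconds = 18 * 365.25 * 24 * 3600 = 568036800.0 s
arg = 0.05 / (2 * sqrt(2.63e-12 * 568036800.0))
= 0.6468
erfc(0.6468) = 0.3603
C = 0.82 * 0.3603 = 0.2955%

0.2955


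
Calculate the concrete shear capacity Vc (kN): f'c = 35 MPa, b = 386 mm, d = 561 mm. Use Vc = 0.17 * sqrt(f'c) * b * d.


Vc = 0.17 * sqrt(35) * 386 * 561 / 1000
= 217.79 kN

217.79


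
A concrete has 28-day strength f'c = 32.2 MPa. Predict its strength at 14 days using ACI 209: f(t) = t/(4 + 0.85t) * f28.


f(14) = 14 / (4 + 0.85 * 14) * 32.2
= 14 / 15.9 * 32.2
= 28.35 MPa

28.35


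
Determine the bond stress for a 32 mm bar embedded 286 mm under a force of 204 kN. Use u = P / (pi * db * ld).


u = P / (pi * db * ld)
= 204 * 1000 / (pi * 32 * 286)
= 7.095 MPa

7.095


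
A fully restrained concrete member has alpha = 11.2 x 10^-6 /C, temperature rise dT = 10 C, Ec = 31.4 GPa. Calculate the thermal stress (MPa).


sigma = alpha * dT * Ec
= 11.2e-6 * 10 * 31.4 * 1000
= 3.517 MPa

3.517


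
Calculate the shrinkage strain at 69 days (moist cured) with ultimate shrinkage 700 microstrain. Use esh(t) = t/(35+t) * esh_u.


esh(69) = 69 / (35 + 69) * 700
= 69 / 104 * 700
= 464.4 microstrain

464.4


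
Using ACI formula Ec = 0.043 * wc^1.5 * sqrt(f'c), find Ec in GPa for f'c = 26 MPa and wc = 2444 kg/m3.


Ec = 0.043 * 2444^1.5 * sqrt(26) / 1000
= 26.49 GPa

26.49


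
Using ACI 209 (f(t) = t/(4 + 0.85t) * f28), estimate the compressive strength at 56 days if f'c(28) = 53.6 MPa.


f(56) = 56 / (4 + 0.85 * 56) * 53.6
= 56 / 51.6 * 53.6
= 58.17 MPa

58.17


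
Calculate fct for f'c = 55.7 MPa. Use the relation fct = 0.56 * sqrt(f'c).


fct = 0.56 * sqrt(55.7)
= 0.56 * 7.463
= 4.179 MPa

4.179


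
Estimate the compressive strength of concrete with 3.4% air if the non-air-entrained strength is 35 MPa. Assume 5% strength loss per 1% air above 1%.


Strength loss = (3.4 - 1) * 5 = 12.0%
f'c = 35 * (1 - 12.0/100)
= 30.8 MPa

30.8


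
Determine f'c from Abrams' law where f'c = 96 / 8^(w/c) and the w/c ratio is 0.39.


f'c = 96 / 8^0.39
= 96 / 2.25
= 42.66 MPa

42.66


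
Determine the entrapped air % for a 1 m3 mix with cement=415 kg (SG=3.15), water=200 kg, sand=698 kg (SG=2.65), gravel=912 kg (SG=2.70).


Vol cement = 415 / (3.15 * 1000) = 0.131746 m3
Vol water = 200 / 1000 = 0.2 m3
Vol sand = 698 / (2.65 * 1000) = 0.263396 m3
Vol gravel = 912 / (2.70 * 1000) = 0.337778 m3
Total solid + water volume = 0.93292 m3
Air = (1 - 0.93292) * 100 = 6.71%

6.71


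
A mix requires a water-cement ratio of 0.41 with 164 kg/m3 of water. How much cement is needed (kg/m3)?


Cement = water / (w/c)
= 164 / 0.41
= 400.0 kg/m3

400.0


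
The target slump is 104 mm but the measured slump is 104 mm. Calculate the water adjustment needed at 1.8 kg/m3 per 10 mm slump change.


Difference = 104 - 104 = 0 mm
Water adjustment = 0 * 1.8 / 10 = 0.0 kg/m3

0.0


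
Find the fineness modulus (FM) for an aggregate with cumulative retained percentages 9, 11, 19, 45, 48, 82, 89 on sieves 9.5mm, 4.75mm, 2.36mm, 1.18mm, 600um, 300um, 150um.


FM = sum(cumulative % retained) / 100
= 303 / 100
= 3.03

3.03


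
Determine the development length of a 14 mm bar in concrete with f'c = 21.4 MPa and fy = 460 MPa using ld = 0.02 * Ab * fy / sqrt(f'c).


Ab = pi * 14^2 / 4 = 153.938 mm2
ld = 0.02 * 153.938 * 460 / sqrt(21.4)
= 306.1 mm

306.1


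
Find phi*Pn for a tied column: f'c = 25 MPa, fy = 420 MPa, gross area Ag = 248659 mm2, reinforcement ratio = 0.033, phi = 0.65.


Ast = rho * Ag = 0.033 * 248659 = 8205.747 mm2
phi*Pn = 0.65 * 0.80 * (0.85 * 25 * (248659 - 8205.747) + 420 * 8205.747) / 1000
= 4449.14 kN

4449.14


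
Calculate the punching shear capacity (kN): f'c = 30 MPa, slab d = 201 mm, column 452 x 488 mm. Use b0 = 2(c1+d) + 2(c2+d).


b0 = 2*(452 + 201) + 2*(488 + 201) = 2684 mm
Vc = 0.33 * sqrt(30) * 2684 * 201 / 1000
= 975.11 kN

975.11


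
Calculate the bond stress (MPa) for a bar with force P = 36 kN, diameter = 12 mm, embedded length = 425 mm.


u = P / (pi * db * ld)
= 36 * 1000 / (pi * 12 * 425)
= 2.247 MPa

2.247


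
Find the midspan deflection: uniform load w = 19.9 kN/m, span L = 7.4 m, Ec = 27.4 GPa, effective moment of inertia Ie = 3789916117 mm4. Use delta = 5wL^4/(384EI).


Convert: L = 7.4 m = 7400 mm, Ec = 27.4 GPa = 27400 MPa
delta = 5 * 19.9 * 7400^4 / (384 * 27400 * 3789916117)
= 7.48 mm

7.48


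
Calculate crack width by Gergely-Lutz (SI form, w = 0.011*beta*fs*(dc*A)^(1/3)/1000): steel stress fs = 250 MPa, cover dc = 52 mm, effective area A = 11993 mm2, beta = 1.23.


w = 0.011 * beta * fs * (dc * A)^(1/3) / 1000
= 0.011 * 1.23 * 250 * (52 * 11993)^(1/3) / 1000
= 0.289 mm

0.289


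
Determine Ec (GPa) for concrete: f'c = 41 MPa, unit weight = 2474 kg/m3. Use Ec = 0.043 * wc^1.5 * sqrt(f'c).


Ec = 0.043 * 2474^1.5 * sqrt(41) / 1000
= 33.88 GPa

33.88


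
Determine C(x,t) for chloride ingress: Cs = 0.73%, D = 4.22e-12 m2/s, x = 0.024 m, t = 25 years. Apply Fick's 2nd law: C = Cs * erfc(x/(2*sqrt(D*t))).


t_seconds = 25 * 365.25 * 24 * 3600 = 788940000.0 s
arg = 0.024 / (2 * sqrt(4.22e-12 * 788940000.0))
= 0.208
erfc(0.208) = 0.7687
C = 0.73 * 0.7687 = 0.5611%

0.5611


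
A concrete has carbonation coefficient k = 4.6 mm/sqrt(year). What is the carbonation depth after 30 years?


depth = k * sqrt(t)
= 4.6 * sqrt(30)
= 25.2 mm

25.2


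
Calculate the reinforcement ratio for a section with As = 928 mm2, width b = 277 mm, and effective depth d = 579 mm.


rho = As / (b * d)
= 928 / (277 * 579)
= 0.0058

0.0058


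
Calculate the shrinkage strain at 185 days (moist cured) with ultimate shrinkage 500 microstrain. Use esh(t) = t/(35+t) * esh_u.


esh(185) = 185 / (35 + 185) * 500
= 185 / 220 * 500
= 420.5 microstrain

420.5


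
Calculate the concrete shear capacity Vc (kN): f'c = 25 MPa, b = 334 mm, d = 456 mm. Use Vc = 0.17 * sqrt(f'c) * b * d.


Vc = 0.17 * sqrt(25) * 334 * 456 / 1000
= 129.46 kN

129.46


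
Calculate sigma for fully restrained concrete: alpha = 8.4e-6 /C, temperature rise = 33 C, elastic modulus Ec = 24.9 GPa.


sigma = alpha * dT * Ec
= 8.4e-6 * 33 * 24.9 * 1000
= 6.902 MPa

6.902


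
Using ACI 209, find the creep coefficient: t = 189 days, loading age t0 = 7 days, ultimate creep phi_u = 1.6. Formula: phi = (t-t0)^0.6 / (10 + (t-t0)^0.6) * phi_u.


dt = 189 - 7 = 182
phi = 182^0.6 / (10 + 182^0.6) * 1.6
= 1.111

1.111


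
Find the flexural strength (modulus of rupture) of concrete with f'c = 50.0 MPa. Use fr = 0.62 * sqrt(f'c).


fr = 0.62 * sqrt(50.0)
= 4.384 MPa

4.384


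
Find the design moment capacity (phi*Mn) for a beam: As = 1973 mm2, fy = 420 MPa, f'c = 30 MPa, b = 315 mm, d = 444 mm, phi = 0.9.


a = As * fy / (0.85 * f'c * b)
= 1973 * 420 / (0.85 * 30 * 315)
= 103.1634 mm
Mn = As * fy * (d - a/2) / 10^6
= 325.1813 kN-m
phi*Mn = 0.9 * 325.1813 = 292.66 kN-m

292.66


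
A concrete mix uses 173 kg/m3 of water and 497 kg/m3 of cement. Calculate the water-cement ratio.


w/c = water / cement
w/c = 173 / 497 = 0.348

0.348


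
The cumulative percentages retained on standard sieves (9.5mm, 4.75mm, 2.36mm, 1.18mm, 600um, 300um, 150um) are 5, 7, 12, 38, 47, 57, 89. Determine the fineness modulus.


FM = sum(cumulative % retained) / 100
= 255 / 100
= 2.55

2.55


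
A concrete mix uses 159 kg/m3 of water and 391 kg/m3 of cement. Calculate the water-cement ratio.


w/c = water / cement
w/c = 159 / 391 = 0.407

0.407


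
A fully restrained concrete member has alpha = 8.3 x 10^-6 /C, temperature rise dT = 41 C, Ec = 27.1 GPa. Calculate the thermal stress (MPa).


sigma = alpha * dT * Ec
= 8.3e-6 * 41 * 27.1 * 1000
= 9.222 MPa

9.222


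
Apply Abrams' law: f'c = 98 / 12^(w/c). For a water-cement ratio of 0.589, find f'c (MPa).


f'c = 98 / 12^0.589
= 98 / 4.322
= 22.68 MPa

22.68


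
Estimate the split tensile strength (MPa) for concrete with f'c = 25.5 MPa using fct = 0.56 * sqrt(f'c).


fct = 0.56 * sqrt(25.5)
= 0.56 * 5.05
= 2.828 MPa

2.828


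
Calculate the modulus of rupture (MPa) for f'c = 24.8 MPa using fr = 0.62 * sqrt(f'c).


fr = 0.62 * sqrt(24.8)
= 3.088 MPa

3.088


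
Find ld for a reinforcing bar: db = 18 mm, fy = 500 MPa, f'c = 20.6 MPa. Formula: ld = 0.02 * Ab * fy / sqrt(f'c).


Ab = pi * 18^2 / 4 = 254.469 mm2
ld = 0.02 * 254.469 * 500 / sqrt(20.6)
= 560.7 mm

560.7


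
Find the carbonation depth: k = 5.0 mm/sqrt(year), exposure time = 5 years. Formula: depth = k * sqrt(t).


depth = k * sqrt(t)
= 5.0 * sqrt(5)
= 11.18 mm

11.18


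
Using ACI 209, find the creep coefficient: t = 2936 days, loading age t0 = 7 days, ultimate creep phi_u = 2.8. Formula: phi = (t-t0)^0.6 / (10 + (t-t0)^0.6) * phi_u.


dt = 2936 - 7 = 2929
phi = 2929^0.6 / (10 + 2929^0.6) * 2.8
= 2.585

2.585


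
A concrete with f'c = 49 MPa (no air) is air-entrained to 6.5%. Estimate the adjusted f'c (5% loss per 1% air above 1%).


Strength loss = (6.5 - 1) * 5 = 27.5%
f'c = 49 * (1 - 27.5/100)
= 35.52 MPa

35.52


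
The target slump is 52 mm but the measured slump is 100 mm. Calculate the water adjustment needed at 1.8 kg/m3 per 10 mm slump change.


Difference = 52 - 100 = -48 mm
Water adjustment = -48 * 1.8 / 10 = -8.6 kg/m3

-8.6


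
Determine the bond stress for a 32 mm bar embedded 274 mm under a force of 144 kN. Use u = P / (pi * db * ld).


u = P / (pi * db * ld)
= 144 * 1000 / (pi * 32 * 274)
= 5.228 MPa

5.228


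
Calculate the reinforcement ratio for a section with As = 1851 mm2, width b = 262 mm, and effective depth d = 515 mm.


rho = As / (b * d)
= 1851 / (262 * 515)
= 0.0137

0.0137


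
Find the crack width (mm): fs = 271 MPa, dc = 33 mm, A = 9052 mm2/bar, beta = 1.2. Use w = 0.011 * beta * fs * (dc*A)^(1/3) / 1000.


w = 0.011 * beta * fs * (dc * A)^(1/3) / 1000
= 0.011 * 1.2 * 271 * (33 * 9052)^(1/3) / 1000
= 0.239 mm

0.239


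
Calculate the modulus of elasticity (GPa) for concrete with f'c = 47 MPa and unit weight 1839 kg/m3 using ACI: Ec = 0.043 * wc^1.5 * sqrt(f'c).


Ec = 0.043 * 1839^1.5 * sqrt(47) / 1000
= 23.25 GPa

23.25


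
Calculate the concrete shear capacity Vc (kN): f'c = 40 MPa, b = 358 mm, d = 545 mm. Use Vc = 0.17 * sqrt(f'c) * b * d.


Vc = 0.17 * sqrt(40) * 358 * 545 / 1000
= 209.78 kN

209.78


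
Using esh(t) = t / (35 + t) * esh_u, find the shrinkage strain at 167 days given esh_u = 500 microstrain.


esh(167) = 167 / (35 + 167) * 500
= 167 / 202 * 500
= 413.4 microstrain

413.4


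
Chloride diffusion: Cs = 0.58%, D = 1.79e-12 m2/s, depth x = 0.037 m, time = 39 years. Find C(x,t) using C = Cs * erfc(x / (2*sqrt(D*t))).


t_seconds = 39 * 365.25 * 24 * 3600 = 1230746400.0 s
arg = 0.037 / (2 * sqrt(1.79e-12 * 1230746400.0))
= 0.3941
erfc(0.3941) = 0.5772
C = 0.58 * 0.5772 = 0.3348%

0.3348


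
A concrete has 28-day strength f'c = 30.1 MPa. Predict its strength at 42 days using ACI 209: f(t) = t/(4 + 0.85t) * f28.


f(42) = 42 / (4 + 0.85 * 42) * 30.1
= 42 / 39.7 * 30.1
= 31.84 MPa

31.84


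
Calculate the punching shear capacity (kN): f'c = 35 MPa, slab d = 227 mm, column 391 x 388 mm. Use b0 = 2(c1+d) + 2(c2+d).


b0 = 2*(391 + 227) + 2*(388 + 227) = 2466 mm
Vc = 0.33 * sqrt(35) * 2466 * 227 / 1000
= 1092.87 kN

1092.87


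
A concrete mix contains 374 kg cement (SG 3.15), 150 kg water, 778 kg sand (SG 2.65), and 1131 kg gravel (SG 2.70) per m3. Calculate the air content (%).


Vol cement = 374 / (3.15 * 1000) = 0.11873 m3
Vol water = 150 / 1000 = 0.15 m3
Vol sand = 778 / (2.65 * 1000) = 0.293585 m3
Vol gravel = 1131 / (2.70 * 1000) = 0.418889 m3
Total solid + water volume = 0.981204 m3
Air = (1 - 0.981204) * 100 = 1.88%

1.88


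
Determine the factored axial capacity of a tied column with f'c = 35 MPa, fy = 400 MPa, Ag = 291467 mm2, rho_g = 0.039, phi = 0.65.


Ast = rho * Ag = 0.039 * 291467 = 11367.213 mm2
phi*Pn = 0.65 * 0.80 * (0.85 * 35 * (291467 - 11367.213) + 400 * 11367.213) / 1000
= 6697.52 kN

6697.52


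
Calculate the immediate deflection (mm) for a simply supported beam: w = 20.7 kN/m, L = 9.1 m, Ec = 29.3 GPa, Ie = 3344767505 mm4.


Convert: L = 9.1 m = 9100 mm, Ec = 29.3 GPa = 29300 MPa
delta = 5 * 20.7 * 9100^4 / (384 * 29300 * 3344767505)
= 18.86 mm

18.86


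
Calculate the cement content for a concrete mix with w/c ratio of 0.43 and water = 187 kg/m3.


Cement = water / (w/c)
= 187 / 0.43
= 434.9 kg/m3

434.9


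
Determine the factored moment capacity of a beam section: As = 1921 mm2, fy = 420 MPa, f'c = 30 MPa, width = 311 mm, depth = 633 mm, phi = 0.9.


a = As * fy / (0.85 * f'c * b)
= 1921 * 420 / (0.85 * 30 * 311)
= 101.7363 mm
Mn = As * fy * (d - a/2) / 10^6
= 469.6756 kN-m
phi*Mn = 0.9 * 469.6756 = 422.71 kN-m

422.71


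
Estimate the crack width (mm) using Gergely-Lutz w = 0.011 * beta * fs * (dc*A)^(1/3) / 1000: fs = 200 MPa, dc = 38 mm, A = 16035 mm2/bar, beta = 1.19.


w = 0.011 * beta * fs * (dc * A)^(1/3) / 1000
= 0.011 * 1.19 * 200 * (38 * 16035)^(1/3) / 1000
= 0.222 mm

0.222


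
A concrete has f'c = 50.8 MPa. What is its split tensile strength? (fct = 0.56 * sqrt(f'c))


fct = 0.56 * sqrt(50.8)
= 0.56 * 7.127
= 3.991 MPa

3.991


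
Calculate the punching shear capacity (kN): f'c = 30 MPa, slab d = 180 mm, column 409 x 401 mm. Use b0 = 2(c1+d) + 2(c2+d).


b0 = 2*(409 + 180) + 2*(401 + 180) = 2340 mm
Vc = 0.33 * sqrt(30) * 2340 * 180 / 1000
= 761.31 kN

761.31


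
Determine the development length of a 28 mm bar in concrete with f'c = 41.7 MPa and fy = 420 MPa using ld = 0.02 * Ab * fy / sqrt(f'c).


Ab = pi * 28^2 / 4 = 615.752 mm2
ld = 0.02 * 615.752 * 420 / sqrt(41.7)
= 801.0 mm

801.0


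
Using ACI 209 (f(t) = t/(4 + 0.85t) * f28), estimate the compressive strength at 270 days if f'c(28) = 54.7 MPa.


f(270) = 270 / (4 + 0.85 * 270) * 54.7
= 270 / 233.5 * 54.7
= 63.25 MPa

63.25


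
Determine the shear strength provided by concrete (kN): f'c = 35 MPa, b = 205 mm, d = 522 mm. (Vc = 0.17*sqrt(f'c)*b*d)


Vc = 0.17 * sqrt(35) * 205 * 522 / 1000
= 107.62 kN

107.62


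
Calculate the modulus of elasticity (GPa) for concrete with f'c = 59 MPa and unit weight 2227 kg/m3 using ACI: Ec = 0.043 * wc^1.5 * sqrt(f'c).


Ec = 0.043 * 2227^1.5 * sqrt(59) / 1000
= 34.71 GPa

34.71


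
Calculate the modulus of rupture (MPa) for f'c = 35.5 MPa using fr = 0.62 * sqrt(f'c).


fr = 0.62 * sqrt(35.5)
= 3.694 MPa

3.694


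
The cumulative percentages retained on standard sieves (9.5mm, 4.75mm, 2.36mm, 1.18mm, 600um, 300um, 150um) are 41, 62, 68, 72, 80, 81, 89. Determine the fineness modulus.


FM = sum(cumulative % retained) / 100
= 493 / 100
= 4.93

4.93


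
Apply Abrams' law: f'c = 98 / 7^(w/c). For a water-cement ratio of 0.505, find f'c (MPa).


f'c = 98 / 7^0.505
= 98 / 2.672
= 36.68 MPa

36.68


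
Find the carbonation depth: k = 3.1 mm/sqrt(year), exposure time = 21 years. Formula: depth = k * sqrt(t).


depth = k * sqrt(t)
= 3.1 * sqrt(21)
= 14.21 mm

14.21


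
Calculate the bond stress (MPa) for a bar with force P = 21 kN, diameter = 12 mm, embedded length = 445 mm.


u = P / (pi * db * ld)
= 21 * 1000 / (pi * 12 * 445)
= 1.252 MPa

1.252


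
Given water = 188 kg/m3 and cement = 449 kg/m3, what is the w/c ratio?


w/c = water / cement
w/c = 188 / 449 = 0.419

0.419


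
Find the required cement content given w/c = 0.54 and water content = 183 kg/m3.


Cement = water / (w/c)
= 183 / 0.54
= 338.9 kg/m3

338.9


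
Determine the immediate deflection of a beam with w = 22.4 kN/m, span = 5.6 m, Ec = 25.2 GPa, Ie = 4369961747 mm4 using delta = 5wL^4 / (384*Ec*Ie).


Convert: L = 5.6 m = 5600 mm, Ec = 25.2 GPa = 25200 MPa
delta = 5 * 22.4 * 5600^4 / (384 * 25200 * 4369961747)
= 2.6 mm

2.6


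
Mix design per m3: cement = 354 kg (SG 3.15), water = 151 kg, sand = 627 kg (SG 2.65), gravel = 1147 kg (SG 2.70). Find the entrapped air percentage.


Vol cement = 354 / (3.15 * 1000) = 0.112381 m3
Vol water = 151 / 1000 = 0.151 m3
Vol sand = 627 / (2.65 * 1000) = 0.236604 m3
Vol gravel = 1147 / (2.70 * 1000) = 0.424815 m3
Total solid + water volume = 0.9248 m3
Air = (1 - 0.9248) * 100 = 7.52%

7.52


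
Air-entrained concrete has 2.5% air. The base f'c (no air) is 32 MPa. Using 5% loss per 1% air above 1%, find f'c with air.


Strength loss = (2.5 - 1) * 5 = 7.5%
f'c = 32 * (1 - 7.5/100)
= 29.6 MPa

29.6


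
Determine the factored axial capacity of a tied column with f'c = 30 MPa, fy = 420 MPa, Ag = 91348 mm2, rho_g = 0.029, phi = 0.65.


Ast = rho * Ag = 0.029 * 91348 = 2649.092 mm2
phi*Pn = 0.65 * 0.80 * (0.85 * 30 * (91348 - 2649.092) + 420 * 2649.092) / 1000
= 1754.71 kN

1754.71


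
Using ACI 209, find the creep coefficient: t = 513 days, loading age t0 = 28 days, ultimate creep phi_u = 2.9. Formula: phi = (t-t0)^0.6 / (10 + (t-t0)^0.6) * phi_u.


dt = 513 - 28 = 485
phi = 485^0.6 / (10 + 485^0.6) * 2.9
= 2.33

2.33


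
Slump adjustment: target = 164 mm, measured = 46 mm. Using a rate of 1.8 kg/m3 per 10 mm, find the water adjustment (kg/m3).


Difference = 164 - 46 = 118 mm
Water adjustment = 118 * 1.8 / 10 = 21.2 kg/m3

21.2


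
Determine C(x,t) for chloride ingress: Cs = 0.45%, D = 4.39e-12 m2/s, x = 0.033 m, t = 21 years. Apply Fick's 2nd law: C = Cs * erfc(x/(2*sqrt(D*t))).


t_seconds = 21 * 365.25 * 24 * 3600 = 662709600.0 s
arg = 0.033 / (2 * sqrt(4.39e-12 * 662709600.0))
= 0.3059
erfc(0.3059) = 0.6653
C = 0.45 * 0.6653 = 0.2994%

0.2994


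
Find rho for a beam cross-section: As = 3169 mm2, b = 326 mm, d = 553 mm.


rho = As / (b * d)
= 3169 / (326 * 553)
= 0.0176

0.0176


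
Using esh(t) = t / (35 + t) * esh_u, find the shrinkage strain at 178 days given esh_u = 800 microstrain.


esh(178) = 178 / (35 + 178) * 800
= 178 / 213 * 800
= 668.5 microstrain

668.5


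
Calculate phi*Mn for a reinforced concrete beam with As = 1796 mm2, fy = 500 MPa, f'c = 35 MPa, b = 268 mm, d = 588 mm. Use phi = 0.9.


a = As * fy / (0.85 * f'c * b)
= 1796 * 500 / (0.85 * 35 * 268)
= 112.6301 mm
Mn = As * fy * (d - a/2) / 10^6
= 477.4531 kN-m
phi*Mn = 0.9 * 477.4531 = 429.71 kN-m

429.71


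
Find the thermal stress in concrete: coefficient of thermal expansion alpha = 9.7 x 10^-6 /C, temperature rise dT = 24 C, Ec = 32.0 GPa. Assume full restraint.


sigma = alpha * dT * Ec
= 9.7e-6 * 24 * 32.0 * 1000
= 7.45 MPa

7.45


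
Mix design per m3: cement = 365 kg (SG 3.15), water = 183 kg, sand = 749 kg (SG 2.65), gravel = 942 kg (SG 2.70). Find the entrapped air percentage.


Vol cement = 365 / (3.15 * 1000) = 0.115873 m3
Vol water = 183 / 1000 = 0.183 m3
Vol sand = 749 / (2.65 * 1000) = 0.282642 m3
Vol gravel = 942 / (2.70 * 1000) = 0.348889 m3
Total solid + water volume = 0.930403 m3
Air = (1 - 0.930403) * 100 = 6.96%

6.96


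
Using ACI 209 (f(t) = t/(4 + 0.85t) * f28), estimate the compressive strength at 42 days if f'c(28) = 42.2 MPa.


f(42) = 42 / (4 + 0.85 * 42) * 42.2
= 42 / 39.7 * 42.2
= 44.64 MPa

44.64


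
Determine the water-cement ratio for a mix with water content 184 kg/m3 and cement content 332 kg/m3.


w/c = water / cement
w/c = 184 / 332 = 0.554

0.554


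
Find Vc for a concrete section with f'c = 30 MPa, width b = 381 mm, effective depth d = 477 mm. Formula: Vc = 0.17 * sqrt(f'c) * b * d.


Vc = 0.17 * sqrt(30) * 381 * 477 / 1000
= 169.22 kN

169.22


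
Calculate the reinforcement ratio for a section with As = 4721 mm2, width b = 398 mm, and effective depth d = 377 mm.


rho = As / (b * d)
= 4721 / (398 * 377)
= 0.0315

0.0315


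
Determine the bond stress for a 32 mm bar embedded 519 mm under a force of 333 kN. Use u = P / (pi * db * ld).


u = P / (pi * db * ld)
= 333 * 1000 / (pi * 32 * 519)
= 6.382 MPa

6.382


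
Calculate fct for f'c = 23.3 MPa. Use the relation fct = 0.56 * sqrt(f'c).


fct = 0.56 * sqrt(23.3)
= 0.56 * 4.827
= 2.703 MPa

2.703


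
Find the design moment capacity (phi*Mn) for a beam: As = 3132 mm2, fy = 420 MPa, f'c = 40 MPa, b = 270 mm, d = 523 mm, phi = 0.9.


a = As * fy / (0.85 * f'c * b)
= 3132 * 420 / (0.85 * 40 * 270)
= 143.2941 mm
Mn = As * fy * (d - a/2) / 10^6
= 593.7277 kN-m
phi*Mn = 0.9 * 593.7277 = 534.35 kN-m

534.35


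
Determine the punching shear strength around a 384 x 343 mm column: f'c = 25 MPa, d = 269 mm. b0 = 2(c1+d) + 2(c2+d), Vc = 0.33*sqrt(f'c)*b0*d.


b0 = 2*(384 + 269) + 2*(343 + 269) = 2530 mm
Vc = 0.33 * sqrt(25) * 2530 * 269 / 1000
= 1122.94 kN

1122.94


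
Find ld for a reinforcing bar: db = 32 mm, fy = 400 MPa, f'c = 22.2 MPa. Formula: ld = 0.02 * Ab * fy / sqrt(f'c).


Ab = pi * 32^2 / 4 = 804.248 mm2
ld = 0.02 * 804.248 * 400 / sqrt(22.2)
= 1365.5 mm

1365.5


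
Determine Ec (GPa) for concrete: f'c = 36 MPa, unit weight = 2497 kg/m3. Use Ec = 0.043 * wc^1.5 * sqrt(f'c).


Ec = 0.043 * 2497^1.5 * sqrt(36) / 1000
= 32.19 GPa

32.19


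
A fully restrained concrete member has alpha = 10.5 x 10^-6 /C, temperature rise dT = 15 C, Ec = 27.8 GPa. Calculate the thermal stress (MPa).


sigma = alpha * dT * Ec
= 10.5e-6 * 15 * 27.8 * 1000
= 4.378 MPa

4.378


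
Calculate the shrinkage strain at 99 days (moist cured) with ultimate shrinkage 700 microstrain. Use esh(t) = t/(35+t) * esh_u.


esh(99) = 99 / (35 + 99) * 700
= 99 / 134 * 700
= 517.2 microstrain

517.2


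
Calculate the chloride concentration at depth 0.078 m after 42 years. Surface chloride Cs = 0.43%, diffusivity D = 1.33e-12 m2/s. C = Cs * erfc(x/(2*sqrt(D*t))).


t_seconds = 42 * 365.25 * 24 * 3600 = 1325419200.0 s
arg = 0.078 / (2 * sqrt(1.33e-12 * 1325419200.0))
= 0.9289
erfc(0.9289) = 0.189
C = 0.43 * 0.189 = 0.0813%

0.0813


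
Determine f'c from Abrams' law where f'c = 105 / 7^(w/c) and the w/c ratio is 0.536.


f'c = 105 / 7^0.536
= 105 / 2.838
= 37.0 MPa

37.0


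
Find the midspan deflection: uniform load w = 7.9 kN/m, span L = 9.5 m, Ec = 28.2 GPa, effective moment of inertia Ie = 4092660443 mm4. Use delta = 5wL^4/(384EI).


Convert: L = 9.5 m = 9500 mm, Ec = 28.2 GPa = 28200 MPa
delta = 5 * 7.9 * 9500^4 / (384 * 28200 * 4092660443)
= 7.26 mm

7.26


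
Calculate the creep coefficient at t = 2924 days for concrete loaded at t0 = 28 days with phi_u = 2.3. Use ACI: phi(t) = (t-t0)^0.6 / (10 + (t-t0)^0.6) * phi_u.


dt = 2924 - 28 = 2896
phi = 2896^0.6 / (10 + 2896^0.6) * 2.3
= 2.122

2.122


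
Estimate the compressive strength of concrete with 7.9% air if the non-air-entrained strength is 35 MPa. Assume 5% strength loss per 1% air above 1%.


Strength loss = (7.9 - 1) * 5 = 34.5%
f'c = 35 * (1 - 34.5/100)
= 22.93 MPa

22.93


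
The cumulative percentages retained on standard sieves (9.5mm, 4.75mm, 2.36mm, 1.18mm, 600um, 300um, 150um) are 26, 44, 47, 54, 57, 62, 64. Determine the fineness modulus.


FM = sum(cumulative % retained) / 100
= 354 / 100
= 3.54

3.54


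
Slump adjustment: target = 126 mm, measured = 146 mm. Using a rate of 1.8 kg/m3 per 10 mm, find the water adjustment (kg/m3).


Difference = 126 - 146 = -20 mm
Water adjustment = -20 * 1.8 / 10 = -3.6 kg/m3

-3.6


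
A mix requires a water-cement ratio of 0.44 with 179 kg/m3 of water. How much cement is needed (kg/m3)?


Cement = water / (w/c)
= 179 / 0.44
= 406.8 kg/m3

406.8


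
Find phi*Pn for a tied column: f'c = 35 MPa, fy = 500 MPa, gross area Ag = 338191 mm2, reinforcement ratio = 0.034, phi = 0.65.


Ast = rho * Ag = 0.034 * 338191 = 11498.494 mm2
phi*Pn = 0.65 * 0.80 * (0.85 * 35 * (338191 - 11498.494) + 500 * 11498.494) / 1000
= 8043.54 kN

8043.54
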